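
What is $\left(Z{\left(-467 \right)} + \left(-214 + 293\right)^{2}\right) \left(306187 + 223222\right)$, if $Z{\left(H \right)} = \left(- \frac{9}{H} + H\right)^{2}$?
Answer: $\frac{25898677611879241}{218089} \approx 1.1875 \cdot 10^{11}$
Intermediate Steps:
$Z{\left(H \right)} = \left(H - \frac{9}{H}\right)^{2}$
$\left(Z{\left(-467 \right)} + \left(-214 + 293\right)^{2}\right) \left(306187 + 223222\right) = \left(\frac{\left(-9 + \left(-467\right)^{2}\right)^{2}}{218089} + \left(-214 + 293\right)^{2}\right) \left(306187 + 223222\right) = \left(\frac{\left(-9 + 218089\right)^{2}}{218089} + 79^{2}\right) 529409 = \left(\frac{218080^{2}}{218089} + 6241\right) 529409 = \left(\frac{1}{218089} \cdot 47558886400 + 6241\right) 529409 = \left(\frac{47558886400}{218089} + 6241\right) 529409 = \frac{48919979849}{218089} \cdot 529409 = \frac{25898677611879241}{218089}$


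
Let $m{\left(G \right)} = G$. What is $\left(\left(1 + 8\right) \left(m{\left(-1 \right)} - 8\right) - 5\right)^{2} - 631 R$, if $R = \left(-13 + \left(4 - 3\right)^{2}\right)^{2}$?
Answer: $-83468$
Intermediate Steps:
$R = 144$ ($R = \left(-13 + 1^{2}\right)^{2} = \left(-13 + 1\right)^{2} = \left(-12\right)^{2} = 144$)
$\left(\left(1 + 8\right) \left(m{\left(-1 \right)} - 8\right) - 5\right)^{2} - 631 R = \left(\left(1 + 8\right) \left(-1 - 8\right) - 5\right)^{2} - 90864 = \left(9 \left(-9\right) - 5\right)^{2} - 90864 = \left(-81 - 5\right)^{2} - 90864 = \left(-86\right)^{2} - 90864 = 7396 - 90864 = -83468$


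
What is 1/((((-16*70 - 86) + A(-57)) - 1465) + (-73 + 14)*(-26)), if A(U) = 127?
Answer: -1/1010 ≈ -0.00099010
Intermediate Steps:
1/((((-16*70 - 86) + A(-57)) - 1465) + (-73 + 14)*(-26)) = 1/((((-16*70 - 86) + 127) - 1465) + (-73 + 14)*(-26)) = 1/((((-1120 - 86) + 127) - 1465) - 59*(-26)) = 1/(((-1206 + 127) - 1465) + 1534) = 1/((-1079 - 1465) + 1534) = 1/(-2544 + 1534) = 1/(-1010) = -1/1010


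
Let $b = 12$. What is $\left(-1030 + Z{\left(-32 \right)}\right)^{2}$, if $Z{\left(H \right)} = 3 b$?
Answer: $988036$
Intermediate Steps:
$Z{\left(H \right)} = 36$ ($Z{\left(H \right)} = 3 \cdot 12 = 36$)
$\left(-1030 + Z{\left(-32 \right)}\right)^{2} = \left(-1030 + 36\right)^{2} = \left(-994\right)^{2} = 988036$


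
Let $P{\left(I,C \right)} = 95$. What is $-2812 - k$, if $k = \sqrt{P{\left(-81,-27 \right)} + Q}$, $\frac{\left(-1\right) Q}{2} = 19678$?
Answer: $-2812 - i \sqrt{39261} \approx -2812.0 - 198.14 i$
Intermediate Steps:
$Q = -39356$ ($Q = \left(-2\right) 19678 = -39356$)
$k = i \sqrt{39261}$ ($k = \sqrt{95 - 39356} = \sqrt{-39261} = i \sqrt{39261} \approx 198.14 i$)
$-2812 - k = -2812 - i \sqrt{39261}$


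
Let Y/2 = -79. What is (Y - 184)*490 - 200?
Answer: -167780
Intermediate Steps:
Y = -158 (Y = 2*(-79) = -158)
(Y - 184)*490 - 200 = (-158 - 184)*490 - 200 = -342*490 - 200 = -167580 - 200 = -167780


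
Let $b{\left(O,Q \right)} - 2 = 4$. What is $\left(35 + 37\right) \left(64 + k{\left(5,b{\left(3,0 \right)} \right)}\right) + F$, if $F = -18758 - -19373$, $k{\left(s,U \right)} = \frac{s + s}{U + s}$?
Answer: $\frac{58173}{11} \approx 5288.5$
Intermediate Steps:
$b{\left(O,Q \right)} = 6$ ($b{\left(O,Q \right)} = 2 + 4 = 6$)
$k{\left(s,U \right)} = \frac{2 s}{U + s}$
$F = 615$ ($F = -18758 + 19373 = 615$)
$\left(35 + 37\right) \left(64 + k{\left(5,b{\left(3,0 \right)} \right)}\right) + F = \left(35 + 37\right) \left(64 + 2 \cdot 5 \frac{1}{6 + 5}\right) + 615 = 72 \left(64 + 2 \cdot 5 \cdot \frac{1}{11}\right) + 615 = 72 \left(64 + \frac{10}{11}\right) + 615 = 72 \cdot \frac{714}{11} + 615 = \frac{51408}{11} + 615 = \frac{58173}{11}$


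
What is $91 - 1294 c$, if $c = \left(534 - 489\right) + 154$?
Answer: $-257415$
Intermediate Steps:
$c = 199$ ($c = 45 + 154 = 199$)
$91 - 1294 c = 91 - 257506 = -257415$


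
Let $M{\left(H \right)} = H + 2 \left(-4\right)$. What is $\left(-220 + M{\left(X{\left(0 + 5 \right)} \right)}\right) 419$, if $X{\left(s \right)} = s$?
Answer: $-93437$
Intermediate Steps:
$M{\left(H \right)} = -8 + H$ ($M{\left(H \right)} = H - 8 = -8 + H$)
$\left(-220 + M{\left(X{\left(0 + 5 \right)} \right)}\right) 419 = \left(-220 + \left(-8 + \left(0 + 5\right)\right)\right) 419 = \left(-220 + \left(-8 + 5\right)\right) 419 = \left(-220 - 3\right) 419 = \left(-223\right) 419 = -93437$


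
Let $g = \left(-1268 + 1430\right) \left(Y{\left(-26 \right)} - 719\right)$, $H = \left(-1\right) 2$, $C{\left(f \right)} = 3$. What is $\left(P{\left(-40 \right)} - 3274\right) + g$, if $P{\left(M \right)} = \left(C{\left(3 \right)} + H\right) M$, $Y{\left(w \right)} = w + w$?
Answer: $-128216$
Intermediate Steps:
$Y{\left(w \right)} = 2 w$
$H = -2$
$P{\left(M \right)} = M$ ($P{\left(M \right)} = \left(3 - 2\right) M = 1 M = M$)
$g = -124902$ ($g = \left(-1268 + 1430\right) \left(2 \left(-26\right) - 719\right) = 162 \left(-52 - 719\right) = 162 \left(-771\right) = -124902$)
$\left(P{\left(-40 \right)} - 3274\right) + g = \left(-40 - 3274\right) - 124902 = -3314 - 124902 = -128216$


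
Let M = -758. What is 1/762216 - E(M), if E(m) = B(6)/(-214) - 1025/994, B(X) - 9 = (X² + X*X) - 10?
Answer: 7892318725/5790554952 ≈ 1.3630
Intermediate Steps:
B(X) = -1 + 2*X² (B(X) = 9 + ((X² + X*X) - 10) = 9 + ((X² + X²) - 10) = 9 + (2*X² - 10) = 9 + (-10 + 2*X²) = -1 + 2*X²)
E(m) = -72481/53179 (E(m) = (-1 + 2*6²)/(-214) - 1025/994 = (-1 + 2*36)*(-1/214) - 1025*1/994 = (-1 + 72)*(-1/214) - 1025/994 = 71*(-1/214) - 1025/994 = -71/214 - 1025/994 = -72481/53179)
1/762216 - E(M) = 1/762216 - 1*(-72481/53179) = 1/762216 + 72481/53179 = 7892318725/5790554952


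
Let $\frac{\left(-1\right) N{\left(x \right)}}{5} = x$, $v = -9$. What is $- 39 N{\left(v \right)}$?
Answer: $-1755$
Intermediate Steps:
$N{\left(x \right)} = - 5 x$
$- 39 N{\left(v \right)} = - 39 \left(\left(-5\right) \left(-9\right)\right) = \left(-39\right) 45 = -1755$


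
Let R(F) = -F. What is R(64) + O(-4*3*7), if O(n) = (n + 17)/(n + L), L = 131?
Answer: -3075/47 ≈ -65.426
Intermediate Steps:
O(n) = (17 + n)/(131 + n) (O(n) = (n + 17)/(n + 131) = (17 + n)/(131 + n))
R(64) + O(-4*3*7) = -1*64 + (17 - 4*3*7)/(131 - 4*3*7) = -64 + (17 - 12*7)/(131 - 12*7) = -64 + (17 - 84)/(131 - 84) = -64 - 67/47 = -3075/47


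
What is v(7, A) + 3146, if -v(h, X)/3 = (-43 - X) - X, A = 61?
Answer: 3641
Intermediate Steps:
v(h, X) = 129 + 6*X (v(h, X) = -3*((-43 - X) - X) = -3*(-43 - 2*X) = 129 + 6*X)
v(7, A) + 3146 = (129 + 6*61) + 3146 = (129 + 366) + 3146 = 495 + 3146 = 3641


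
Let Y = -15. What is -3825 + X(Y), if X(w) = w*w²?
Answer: -7200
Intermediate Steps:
X(w) = w³
-3825 + X(Y) = -3825 + (-15)³ = -3825 - 3375 = -7200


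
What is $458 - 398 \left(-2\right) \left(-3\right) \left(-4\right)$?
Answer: $10010$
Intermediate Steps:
$458 - 398 \left(-2\right) \left(-3\right) \left(-4\right) = 458 - 398 \cdot 6 \left(-4\right) = 458 - -9552 = 458 + 9552 = 10010$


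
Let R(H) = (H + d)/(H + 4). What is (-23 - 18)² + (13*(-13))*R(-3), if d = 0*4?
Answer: 2188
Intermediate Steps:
d = 0
R(H) = H/(4 + H) (R(H) = (H + 0)/(H + 4) = H/(4 + H))
(-23 - 18)² + (13*(-13))*R(-3) = (-23 - 18)² + (13*(-13))*(-3/(4 - 3)) = (-41)² - (-507)/1 = 1681 - (-507) = 1681 - 169*(-3) = 1681 + 507 = 2188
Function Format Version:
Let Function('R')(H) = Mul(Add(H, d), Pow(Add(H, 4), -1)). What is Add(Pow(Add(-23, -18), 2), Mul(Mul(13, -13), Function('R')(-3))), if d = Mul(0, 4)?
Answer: 2188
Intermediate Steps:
d = 0
Function('R')(H) = Mul(H, Pow(Add(4, H), -1)) (Function('R')(H) = Mul(Add(H, 0), Pow(Add(H, 4), -1)) = Mul(H, Pow(Add(4, H), -1)))
Add(Pow(Add(-23, -18), 2), Mul(Mul(13, -13), Function('R')(-3))) = Add(Pow(Add(-23, -18), 2), Mul(Mul(13, -13), Mul(-3, Pow(Add(4, -3), -1)))) = Add(Pow(-41, 2), Mul(-169, Mul(-3, Pow(1, -1)))) = Add(1681, Mul(-169, Mul(-3, 1))) = Add(1681, Mul(-169, -3)) = Add(1681, 507) = 2188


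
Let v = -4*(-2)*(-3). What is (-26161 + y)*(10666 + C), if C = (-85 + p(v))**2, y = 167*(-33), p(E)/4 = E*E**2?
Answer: -97140108872744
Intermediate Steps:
v = -24 (v = 8*(-3) = -24)
p(E) = 4*E**3 (p(E) = 4*(E*E**2) = 4*E**3)
y = -5511
C = 3067055161 (C = (-85 + 4*(-24)**3)**2 = (-85 + 4*(-13824))**2 = (-85 - 55296)**2 = (-55381)**2 = 3067055161)
(-26161 + y)*(10666 + C) = (-26161 - 5511)*(10666 + 3067055161) = -31672*3067065827 = -97140108872744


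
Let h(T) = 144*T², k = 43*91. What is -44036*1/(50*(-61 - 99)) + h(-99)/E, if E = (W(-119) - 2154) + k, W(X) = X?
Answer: 71018569/82000 ≈ 866.08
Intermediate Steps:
k = 3913
E = 1640 (E = (-119 - 2154) + 3913 = -2273 + 3913 = 1640)
-44036*1/(50*(-61 - 99)) + h(-99)/E = -44036*1/(50*(-61 - 99)) + (144*(-99)²)/1640 = -44036/((-160*50)) + (144*9801)*(1/1640) = -44036/(-8000) + 1411344*(1/1640) = -44036*(-1/8000) + 176418/205 = 11009/2000 + 176418/205 = 71018569/82000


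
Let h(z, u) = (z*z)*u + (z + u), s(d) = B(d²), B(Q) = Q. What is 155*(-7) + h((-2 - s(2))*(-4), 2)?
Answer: 93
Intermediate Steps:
s(d) = d²
h(z, u) = u + z + u*z² (h(z, u) = z²*u + (u + z) = u*z² + (u + z) = u + z + u*z²)
155*(-7) + h((-2 - s(2))*(-4), 2) = 155*(-7) + (2 + (-2 - 1*2²)*(-4) + 2*((-2 - 1*2²)*(-4))²) = -1085 + (2 + (-2 - 1*4)*(-4) + 2*((-2 - 1*4)*(-4))²) = -1085 + (2 + (-2 - 4)*(-4) + 2*((-2 - 4)*(-4))²) = -1085 + (2 - 6*(-4) + 2*(-6*(-4))²) = -1085 + (2 + 24 + 2*24²) = -1085 + (2 + 24 + 2*576) = -1085 + (2 + 24 + 1152) = -1085 + 1178 = 93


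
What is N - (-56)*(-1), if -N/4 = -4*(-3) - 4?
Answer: -88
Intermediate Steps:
N = -32 (N = -4*(-4*(-3) - 4) = -4*(12 - 4) = -4*8 = -32)
N - (-56)*(-1) = -32 - (-56)*(-1) = -32 - 14*4 = -32 - 56 = -88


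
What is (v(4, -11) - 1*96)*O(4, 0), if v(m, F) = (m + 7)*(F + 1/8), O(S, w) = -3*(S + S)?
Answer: 5175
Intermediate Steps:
O(S, w) = -6*S
v(m, F) = (7 + m)*(⅛ + F) (v(m, F) = (7 + m)*(F + ⅛) = (7 + m)*(⅛ + F))
(v(4, -11) - 1*96)*O(4, 0) = ((7/8 + 7*(-11) + (⅛)*4 - 11*4) - 1*96)*(-6*4) = ((7/8 - 77 + ½ - 44) - 96)*(-24) = (-957/8 - 96)*(-24) = -1725/8*(-24) = 5175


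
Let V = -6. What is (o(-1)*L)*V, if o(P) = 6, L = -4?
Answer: 144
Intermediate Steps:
(o(-1)*L)*V = (6*(-4))*(-6) = -24*(-6) = 144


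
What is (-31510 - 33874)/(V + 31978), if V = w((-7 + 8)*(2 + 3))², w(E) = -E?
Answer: -65384/32003 ≈ -2.0431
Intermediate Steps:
V = 25 (V = (-(-7 + 8)*(2 + 3))² = (-5)² = 25)
(-31510 - 33874)/(V + 31978) = (-31510 - 33874)/(25 + 31978) = -65384/32003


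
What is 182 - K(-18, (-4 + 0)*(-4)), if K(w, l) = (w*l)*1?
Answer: 470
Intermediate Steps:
K(w, l) = l*w (K(w, l) = (l*w)*1 = l*w)
182 - K(-18, (-4 + 0)*(-4)) = 182 - (-4 + 0)*(-4)*(-18) = 182 - (-4*(-4))*(-18) = 182 - 16*(-18) = 182 - 1*(-288) = 182 + 288 = 470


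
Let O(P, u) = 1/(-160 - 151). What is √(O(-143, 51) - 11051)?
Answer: I*√1068864082/311 ≈ 105.12*I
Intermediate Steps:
O(P, u) = -1/311 (O(P, u) = 1/(-311) = -1/311)
√(O(-143, 51) - 11051) = √(-1/311 - 11051) = √(-3436862/311) = I*√1068864082/311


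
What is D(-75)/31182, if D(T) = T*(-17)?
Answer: 425/10394 ≈ 0.040889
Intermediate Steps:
D(T) = -17*T
D(-75)/31182 = -17*(-75)/31182 = 1275*(1/31182) = 425/10394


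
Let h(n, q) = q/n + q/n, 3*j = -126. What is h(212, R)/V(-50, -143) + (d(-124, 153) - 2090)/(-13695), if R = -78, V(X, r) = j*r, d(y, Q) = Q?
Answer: 1436009/10161690 ≈ 0.14132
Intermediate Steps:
j = -42 (j = (⅓)*(-126) = -42)
V(X, r) = -42*r
h(n, q) = 2*q/n
h(212, R)/V(-50, -143) + (d(-124, 153) - 2090)/(-13695) = (2*(-78)/212)/((-42*(-143))) + (153 - 2090)/(-13695) = (2*(-78)*(1/212))/6006 - 1937*(-1/13695) = -39/53*1/6006 + 1937/13695 = -1/8162 + 1937/13695 = 1436009/10161690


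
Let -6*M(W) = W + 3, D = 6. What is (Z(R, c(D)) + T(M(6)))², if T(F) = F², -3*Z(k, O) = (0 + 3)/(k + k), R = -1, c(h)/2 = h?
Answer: 121/16 ≈ 7.5625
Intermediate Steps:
M(W) = -½ - W/6 (M(W) = -(W + 3)/6 = -(3 + W)/6 = -½ - W/6)
c(h) = 2*h
Z(k, O) = -1/(2*k) (Z(k, O) = -(0 + 3)/(3*(k + k)) = -1/(2*k))
(Z(R, c(D)) + T(M(6)))² = (-½/(-1) + (-½ - ⅙*6)²)² = (-½*(-1) + (-½ - 1)²)² = (½ + (-3/2)²)² = (½ + 9/4)² = (11/4)² = 121/16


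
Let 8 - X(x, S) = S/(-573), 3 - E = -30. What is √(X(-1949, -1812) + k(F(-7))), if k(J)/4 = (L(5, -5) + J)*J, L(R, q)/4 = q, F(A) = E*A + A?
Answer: 126*√564405/191 ≈ 495.60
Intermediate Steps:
E = 33 (E = 3 - 1*(-30) = 3 + 30 = 33)
X(x, S) = 8 + S/573 (X(x, S) = 8 - S/(-573) = 8 - S*(-1)/573 = 8 - (-1)*S/573 = 8 + S/573)
F(A) = 34*A (F(A) = 33*A + A = 34*A)
L(R, q) = 4*q
k(J) = 4*J*(-20 + J) (k(J) = 4*((4*(-5) + J)*J) = 4*((-20 + J)*J) = 4*(J*(-20 + J)) = 4*J*(-20 + J))
√(X(-1949, -1812) + k(F(-7))) = √((8 + (1/573)*(-1812)) + 4*(34*(-7))*(-20 + 34*(-7))) = √((8 - 604/191) + 4*(-238)*(-20 - 238)) = √(924/191 + 4*(-238)*(-258)) = √(924/191 + 245616) = √(46913580/191) = 126*√564405/191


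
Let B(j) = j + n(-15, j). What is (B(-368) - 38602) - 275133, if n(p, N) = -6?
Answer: -314109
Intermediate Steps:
B(j) = -6 + j (B(j) = j - 6 = -6 + j)
(B(-368) - 38602) - 275133 = ((-6 - 368) - 38602) - 275133 = (-374 - 38602) - 275133 = -38976 - 275133 = -314109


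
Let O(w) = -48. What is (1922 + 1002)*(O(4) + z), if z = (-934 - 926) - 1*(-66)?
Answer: -5386008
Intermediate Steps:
z = -1794 (z = -1860 + 66 = -1794)
(1922 + 1002)*(O(4) + z) = (1922 + 1002)*(-48 - 1794) = 2924*(-1842) = -5386008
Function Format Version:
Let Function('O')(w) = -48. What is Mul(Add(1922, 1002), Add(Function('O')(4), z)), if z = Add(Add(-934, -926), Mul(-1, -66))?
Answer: -5386008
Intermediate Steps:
z = -1794 (z = Add(-1860, 66) = -1794)
Mul(Add(1922, 1002), Add(Function('O')(4), z)) = Mul(Add(1922, 1002), Add(-48, -1794)) = Mul(2924, -1842) = -5386008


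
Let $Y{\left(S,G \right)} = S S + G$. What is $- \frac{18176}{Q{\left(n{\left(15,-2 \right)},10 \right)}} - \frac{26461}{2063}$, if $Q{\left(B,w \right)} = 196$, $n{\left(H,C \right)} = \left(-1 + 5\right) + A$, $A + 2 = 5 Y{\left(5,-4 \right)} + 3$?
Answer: $- \frac{10670861}{101087} \approx -105.56$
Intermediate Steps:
$Y{\left(S,G \right)} = G + S^{2}$ ($Y{\left(S,G \right)} = S^{2} + G = G + S^{2}$)
$A = 106$ ($A = -2 + \left(5 \left(-4 + 5^{2}\right) + 3\right) = -2 + \left(5 \left(-4 + 25\right) + 3\right) = -2 + \left(5 \cdot 21 + 3\right) = -2 + \left(105 + 3\right) = -2 + 108 = 106$)
$n{\left(H,C \right)} = 110$ ($n{\left(H,C \right)} = \left(-1 + 5\right) + 106 = 4 + 106 = 110$)
$- \frac{18176}{Q{\left(n{\left(15,-2 \right)},10 \right)}} - \frac{26461}{2063} = - \frac{18176}{196} - \frac{26461}{2063} = \left(-18176\right) \frac{1}{196} - \frac{26461}{2063} = - \frac{4544}{49} - \frac{26461}{2063} = - \frac{10670861}{101087}$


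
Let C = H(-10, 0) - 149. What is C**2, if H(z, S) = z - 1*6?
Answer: 27225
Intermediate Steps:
H(z, S) = -6 + z (H(z, S) = z - 6 = -6 + z)
C = -165 (C = (-6 - 10) - 149 = -16 - 149 = -165)
C**2 = (-165)**2 = 27225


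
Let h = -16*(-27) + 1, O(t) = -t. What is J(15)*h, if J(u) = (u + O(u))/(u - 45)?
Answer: 0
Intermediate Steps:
h = 433 (h = 432 + 1 = 433)
J(u) = 0 (J(u) = (u - u)/(u - 45) = 0/(-45 + u) = 0)
J(15)*h = 0*433 = 0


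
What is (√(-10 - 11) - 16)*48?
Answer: -768 + 48*I*√21 ≈ -768.0 + 219.96*I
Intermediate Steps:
(√(-10 - 11) - 16)*48 = (√(-21) - 16)*48 = (I*√21 - 16)*48 = (-16 + I*√21)*48 = -768 + 48*I*√21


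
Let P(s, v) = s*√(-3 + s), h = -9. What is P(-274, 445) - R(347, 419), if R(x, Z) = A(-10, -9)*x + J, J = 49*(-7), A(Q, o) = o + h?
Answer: 6589 - 274*I*√277 ≈ 6589.0 - 4560.3*I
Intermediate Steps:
A(Q, o) = -9 + o (A(Q, o) = o - 9 = -9 + o)
J = -343
R(x, Z) = -343 - 18*x (R(x, Z) = (-9 - 9)*x - 343 = -18*x - 343 = -343 - 18*x)
P(-274, 445) - R(347, 419) = -274*√(-3 - 274) - (-343 - 18*347) = -274*I*√277 - (-343 - 6246) = -274*I*√277 - 1*(-6589) = -274*I*√277 + 6589 = 6589 - 274*I*√277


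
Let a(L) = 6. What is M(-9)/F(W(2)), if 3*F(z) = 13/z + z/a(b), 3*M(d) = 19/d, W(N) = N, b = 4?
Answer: -38/123 ≈ -0.30894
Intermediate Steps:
M(d) = 19/(3*d) (M(d) = (19/d)/3 = 19/(3*d))
F(z) = z/18 + 13/(3*z) (F(z) = (13/z + z/6)/3 = z/18 + 13/(3*z))
M(-9)/F(W(2)) = ((19/3)/(-9))/(((1/18)*(78 + 2²)/2)) = ((19/3)*(-⅑))/(((1/18)*(½)*(78 + 4))) = -19/(27*((1/18)*(½)*82)) = -19/(27*41/18) = -19/27*18/41 = -38/123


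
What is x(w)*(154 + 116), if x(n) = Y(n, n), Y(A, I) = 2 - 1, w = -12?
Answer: 270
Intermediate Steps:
Y(A, I) = 1
x(n) = 1
x(w)*(154 + 116) = 1*(154 + 116) = 1*270 = 270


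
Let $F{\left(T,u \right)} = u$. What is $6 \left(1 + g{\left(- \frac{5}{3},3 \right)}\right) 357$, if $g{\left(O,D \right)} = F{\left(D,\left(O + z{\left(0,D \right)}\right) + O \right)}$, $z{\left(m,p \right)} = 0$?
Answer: $-4998$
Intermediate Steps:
$g{\left(O,D \right)} = 2 O$ ($g{\left(O,D \right)} = \left(O + 0\right) + O = O + O = 2 O$)
$6 \left(1 + g{\left(- \frac{5}{3},3 \right)}\right) 357 = 6 \left(1 + 2 \left(- \frac{5}{3}\right)\right) 357 = 6 \left(1 - \frac{10}{3}\right) 357 = 6 \left(- \frac{7}{3}\right) 357 = \left(-14\right) 357 = -4998$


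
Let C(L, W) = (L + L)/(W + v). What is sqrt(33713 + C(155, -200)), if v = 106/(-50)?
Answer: sqrt(895679947)/163 ≈ 183.61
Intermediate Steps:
v = -53/25 (v = 106*(-1/50) = -53/25 ≈ -2.1200)
C(L, W) = 2*L/(-53/25 + W) (C(L, W) = (L + L)/(W - 53/25) = (2*L)/(-53/25 + W) = 2*L/(-53/25 + W))
sqrt(33713 + C(155, -200)) = sqrt(33713 + 50*155/(-53 + 25*(-200))) = sqrt(33713 + 50*155/(-53 - 5000)) = sqrt(33713 + 50*155/(-5053)) = sqrt(33713 + 50*155*(-1/5053)) = sqrt(33713 - 250/163) = sqrt(5494969/163) = sqrt(895679947)/163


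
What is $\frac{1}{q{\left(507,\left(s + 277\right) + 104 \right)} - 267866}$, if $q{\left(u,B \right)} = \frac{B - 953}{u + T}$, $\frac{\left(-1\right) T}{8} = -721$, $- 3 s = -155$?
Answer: $- \frac{18825}{5042579011} \approx -3.7332 \cdot 10^{-6}$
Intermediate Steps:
$s = \frac{155}{3}$ ($s = \left(- \frac{1}{3}\right) \left(-155\right) = \frac{155}{3} \approx 51.667$)
$T = 5768$ ($T = \left(-8\right) \left(-721\right) = 5768$)
$q{\left(u,B \right)} = \frac{-953 + B}{5768 + u}$ ($q{\left(u,B \right)} = \frac{B - 953}{u + 5768} = \frac{-953 + B}{5768 + u}$)
$\frac{1}{q{\left(507,\left(s + 277\right) + 104 \right)} - 267866} = \frac{1}{\frac{-953 + \left(\left(\frac{155}{3} + 277\right) + 104\right)}{5768 + 507} - 267866} = \frac{1}{\frac{-953 + \left(\frac{986}{3} + 104\right)}{6275} - 267866} = \frac{1}{\frac{-953 + \frac{1298}{3}}{6275} - 267866} = \frac{1}{\frac{1}{6275} \left(- \frac{1561}{3}\right) - 267866} = \frac{1}{- \frac{1561}{18825} - 267866} = \frac{1}{- \frac{5042579011}{18825}} = - \frac{18825}{5042579011}$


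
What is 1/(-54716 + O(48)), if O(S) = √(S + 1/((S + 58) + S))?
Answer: -8426264/461051453631 - √1138522/461051453631 ≈ -1.8279e-5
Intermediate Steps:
O(S) = √(S + 1/(58 + 2*S)) (O(S) = √(S + 1/((58 + S) + S)) = √(S + 1/(58 + 2*S)))
1/(-54716 + O(48)) = 1/(-54716 + √(2/(29 + 48) + 4*48)/2) = 1/(-54716 + √(2/77 + 192)/2) = 1/(-54716 + √(14786/77)/2) = 1/(-54716 + (√1138522/77)/2) = 1/(-54716 + √1138522/154)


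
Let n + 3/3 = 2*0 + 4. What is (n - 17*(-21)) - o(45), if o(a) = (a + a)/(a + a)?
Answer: 359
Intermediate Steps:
o(a) = 1 (o(a) = (2*a)/((2*a)) = (2*a)*(1/(2*a)) = 1)
n = 3 (n = -1 + (2*0 + 4) = -1 + (0 + 4) = -1 + 4 = 3)
(n - 17*(-21)) - o(45) = (3 - 17*(-21)) - 1*1 = (3 + 357) - 1 = 360 - 1 = 359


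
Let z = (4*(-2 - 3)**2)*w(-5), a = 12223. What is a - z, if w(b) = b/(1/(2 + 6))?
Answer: 16223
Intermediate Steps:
w(b) = 8*b (w(b) = b/(1/8) = b*8 = 8*b)
z = -4000 (z = (4*(-2 - 3)**2)*(8*(-5)) = (4*(-5)**2)*(-40) = (4*25)*(-40) = 100*(-40) = -4000)
a - z = 12223 - 1*(-4000) = 12223 + 4000 = 16223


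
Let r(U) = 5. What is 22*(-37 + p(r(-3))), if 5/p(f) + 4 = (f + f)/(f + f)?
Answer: -2552/3 ≈ -850.67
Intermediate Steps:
p(f) = -5/3 (p(f) = 5/(-4 + (f + f)/(f + f)) = 5/(-4 + (2*f)/((2*f))) = 5/(-4 + (2*f)*(1/(2*f))) = 5/(-4 + 1) = 5/(-3) = 5*(-1/3) = -5/3)
22*(-37 + p(r(-3))) = 22*(-37 - 5/3) = 22*(-116/3) = -2552/3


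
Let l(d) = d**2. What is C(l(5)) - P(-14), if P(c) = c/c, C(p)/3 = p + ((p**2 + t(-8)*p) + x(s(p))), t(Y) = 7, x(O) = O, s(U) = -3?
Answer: 2465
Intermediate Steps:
C(p) = -9 + 3*p**2 + 24*p (C(p) = 3*(p + ((p**2 + 7*p) - 3)) = 3*(p + (-3 + p**2 + 7*p)) = 3*(-3 + p**2 + 8*p) = -9 + 3*p**2 + 24*p)
P(c) = 1
C(l(5)) - P(-14) = (-9 + 3*(5**2)**2 + 24*5**2) - 1*1 = (-9 + 3*25**2 + 24*25) - 1 = (-9 + 3*625 + 600) - 1 = (-9 + 1875 + 600) - 1 = 2466 - 1 = 2465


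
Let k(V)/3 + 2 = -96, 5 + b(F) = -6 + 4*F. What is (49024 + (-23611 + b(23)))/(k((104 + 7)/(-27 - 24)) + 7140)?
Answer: 607/163 ≈ 3.7239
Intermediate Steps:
b(F) = -11 + 4*F (b(F) = -5 + (-6 + 4*F) = -11 + 4*F)
k(V) = -294 (k(V) = -6 + 3*(-96) = -6 - 288 = -294)
(49024 + (-23611 + b(23)))/(k((104 + 7)/(-27 - 24)) + 7140) = (49024 + (-23611 + (-11 + 4*23)))/(-294 + 7140) = (49024 + (-23611 + (-11 + 92)))/6846 = (49024 + (-23611 + 81))*(1/6846) = (49024 - 23530)*(1/6846) = 25494*(1/6846) = 607/163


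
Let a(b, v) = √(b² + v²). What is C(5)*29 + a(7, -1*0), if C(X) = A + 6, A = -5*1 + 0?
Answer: 36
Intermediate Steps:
A = -5 (A = -5 + 0 = -5)
C(X) = 1 (C(X) = -5 + 6 = 1)
C(5)*29 + a(7, -1*0) = 1*29 + √(7² + (-1*0)²) = 29 + √(49 + 0²) = 29 + √(49 + 0) = 29 + √49 = 29 + 7 = 36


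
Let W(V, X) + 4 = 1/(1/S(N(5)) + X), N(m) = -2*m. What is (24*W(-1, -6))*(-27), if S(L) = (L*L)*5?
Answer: 8097408/2999 ≈ 2700.0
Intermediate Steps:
S(L) = 5*L**2 (S(L) = L**2*5 = 5*L**2)
W(V, X) = -4 + 1/(1/500 + X) (W(V, X) = -4 + 1/(1/(5*(-2*5)**2) + X) = -4 + 1/(1/(5*(-10)**2) + X) = -4 + 1/(1/(5*100) + X) = -4 + 1/(1/500 + X))
(24*W(-1, -6))*(-27) = (24*(16*(31 - 125*(-6))/(1 + 500*(-6))))*(-27) = (24*(16*(31 + 750)/(1 - 3000)))*(-27) = (24*(16*781/(-2999)))*(-27) = (24*(16*(-1/2999)*781))*(-27) = (24*(-12496/2999))*(-27) = -299904/2999*(-27) = 8097408/2999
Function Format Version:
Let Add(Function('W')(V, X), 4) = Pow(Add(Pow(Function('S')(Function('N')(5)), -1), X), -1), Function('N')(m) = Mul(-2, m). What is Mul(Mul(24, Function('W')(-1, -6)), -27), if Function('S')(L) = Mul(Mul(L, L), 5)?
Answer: Rational(8097408, 2999) ≈ 2700.0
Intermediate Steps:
Function('S')(L) = Mul(5, Pow(L, 2)) (Function('S')(L) = Mul(Pow(L, 2), 5) = Mul(5, Pow(L, 2)))
Function('W')(V, X) = Add(-4, Pow(Add(Rational(1, 500), X), -1)) (Function('W')(V, X) = Add(-4, Pow(Add(Pow(Mul(5, Pow(Mul(-2, 5), 2)), -1), X), -1)) = Add(-4, Pow(Add(Pow(Mul(5, Pow(-10, 2)), -1), X), -1)) = Add(-4, Pow(Add(Pow(Mul(5, 100), -1), X), -1)) = Add(-4, Pow(Add(Pow(500, -1), X), -1)) = Add(-4, Pow(Add(Rational(1, 500), X), -1)))
Mul(Mul(24, Function('W')(-1, -6)), -27) = Mul(Mul(24, Mul(16, Pow(Add(1, Mul(500, -6)), -1), Add(31, Mul(-125, -6)))), -27) = Mul(Mul(24, Mul(16, Pow(Add(1, -3000), -1), Add(31, 750))), -27) = Mul(Mul(24, Mul(16, Pow(-2999, -1), 781)), -27) = Mul(Mul(24, Mul(16, Rational(-1, 2999), 781)), -27) = Mul(Mul(24, Rational(-12496, 2999)), -27) = Mul(Rational(-299904, 2999), -27) = Rational(8097408, 2999)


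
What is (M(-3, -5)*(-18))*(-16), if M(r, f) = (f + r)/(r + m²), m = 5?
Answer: -1152/11 ≈ -104.73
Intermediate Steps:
M(r, f) = (f + r)/(25 + r) (M(r, f) = (f + r)/(r + 5²) = (f + r)/(r + 25) = (f + r)/(25 + r))
(M(-3, -5)*(-18))*(-16) = (((-5 - 3)/(25 - 3))*(-18))*(-16) = ((-8/22)*(-18))*(-16) = (((1/22)*(-8))*(-18))*(-16) = -4/11*(-18)*(-16) = (72/11)*(-16) = -1152/11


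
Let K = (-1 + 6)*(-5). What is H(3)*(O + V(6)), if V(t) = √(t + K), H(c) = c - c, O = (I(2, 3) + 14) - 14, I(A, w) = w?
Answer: 0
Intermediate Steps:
O = 3 (O = (3 + 14) - 14 = 17 - 14 = 3)
H(c) = 0
K = -25 (K = 5*(-5) = -25)
V(t) = √(-25 + t) (V(t) = √(t - 25) = √(-25 + t))
H(3)*(O + V(6)) = 0*(3 + √(-25 + 6)) = 0*(3 + √(-19)) = 0*(3 + I*√19) = 0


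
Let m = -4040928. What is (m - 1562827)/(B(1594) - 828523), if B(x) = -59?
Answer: 5603755/828582 ≈ 6.7631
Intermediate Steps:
(m - 1562827)/(B(1594) - 828523) = (-4040928 - 1562827)/(-59 - 828523) = -5603755/(-828582) = -5603755*(-1/828582) = 5603755/828582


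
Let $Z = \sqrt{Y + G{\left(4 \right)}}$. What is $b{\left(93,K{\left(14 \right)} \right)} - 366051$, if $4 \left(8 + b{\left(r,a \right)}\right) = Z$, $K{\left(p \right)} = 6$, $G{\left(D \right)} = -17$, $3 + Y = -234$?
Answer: $-366059 + \frac{i \sqrt{254}}{4} \approx -3.6606 \cdot 10^{5} + 3.9843 i$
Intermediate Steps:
$Y = -237$ ($Y = -3 - 234 = -237$)
$Z = i \sqrt{254}$ ($Z = \sqrt{-237 - 17} = \sqrt{-254} = i \sqrt{254} \approx 15.937 i$)
$b{\left(r,a \right)} = -8 + \frac{i \sqrt{254}}{4}$
$b{\left(93,K{\left(14 \right)} \right)} - 366051 = \left(-8 + \frac{i \sqrt{254}}{4}\right) - 366051 = -366059 + \frac{i \sqrt{254}}{4}$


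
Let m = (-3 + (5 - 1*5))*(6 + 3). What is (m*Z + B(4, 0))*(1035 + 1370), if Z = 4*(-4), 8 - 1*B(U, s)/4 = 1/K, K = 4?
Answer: 1113515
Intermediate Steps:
B(U, s) = 31 (B(U, s) = 32 - 4/4 = 32 - 4*1/4 = 32 - 1 = 31)
Z = -16
m = -27 (m = (-3 + (5 - 5))*9 = (-3 + 0)*9 = -3*9 = -27)
(m*Z + B(4, 0))*(1035 + 1370) = (-27*(-16) + 31)*(1035 + 1370) = (432 + 31)*2405 = 463*2405 = 1113515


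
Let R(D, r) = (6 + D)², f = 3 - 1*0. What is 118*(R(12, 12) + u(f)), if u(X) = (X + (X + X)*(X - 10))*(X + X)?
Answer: 10620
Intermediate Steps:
f = 3 (f = 3 + 0 = 3)
u(X) = 2*X*(X + 2*X*(-10 + X)) (u(X) = (X + (2*X)*(-10 + X))*(2*X) = (X + 2*X*(-10 + X))*(2*X) = 2*X*(X + 2*X*(-10 + X)))
118*(R(12, 12) + u(f)) = 118*((6 + 12)² + 3²*(-38 + 4*3)) = 118*(18² + 9*(-38 + 12)) = 118*(324 + 9*(-26)) = 118*(324 - 234) = 118*90 = 10620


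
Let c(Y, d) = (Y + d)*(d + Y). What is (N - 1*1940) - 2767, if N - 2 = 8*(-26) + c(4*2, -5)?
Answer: -4904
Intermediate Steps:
c(Y, d) = (Y + d)² (c(Y, d) = (Y + d)*(Y + d) = (Y + d)²)
N = -197 (N = 2 + (8*(-26) + (4*2 - 5)²) = 2 + (-208 + (8 - 5)²) = 2 + (-208 + 3²) = 2 + (-208 + 9) = 2 - 199 = -197)
(N - 1*1940) - 2767 = (-197 - 1*1940) - 2767 = (-197 - 1940) - 2767 = -2137 - 2767 = -4904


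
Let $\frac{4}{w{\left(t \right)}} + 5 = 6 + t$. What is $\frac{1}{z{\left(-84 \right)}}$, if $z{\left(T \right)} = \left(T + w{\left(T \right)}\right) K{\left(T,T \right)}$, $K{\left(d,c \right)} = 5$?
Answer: $- \frac{83}{34880} \approx -0.0023796$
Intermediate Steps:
$w{\left(t \right)} = \frac{4}{1 + t}$ ($w{\left(t \right)} = \frac{4}{-5 + \left(6 + t\right)} = \frac{4}{1 + t}$)
$z{\left(T \right)} = 5 T + \frac{20}{1 + T}$ ($z{\left(T \right)} = \left(T + \frac{4}{1 + T}\right) 5 = 5 T + \frac{20}{1 + T}$)
$\frac{1}{z{\left(-84 \right)}} = \frac{1}{5 \frac{1}{1 - 84} \left(4 - 84 \left(1 - 84\right)\right)} = \frac{1}{5 \frac{1}{-83} \left(4 - -6972\right)} = \frac{1}{5 \left(- \frac{1}{83}\right) \left(4 + 6972\right)} = \frac{1}{5 \left(- \frac{1}{83}\right) 6976} = \frac{1}{- \frac{34880}{83}} = - \frac{83}{34880}$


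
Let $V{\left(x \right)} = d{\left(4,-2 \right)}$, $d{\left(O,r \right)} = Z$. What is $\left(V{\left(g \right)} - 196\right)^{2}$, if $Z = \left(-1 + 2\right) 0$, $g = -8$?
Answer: $38416$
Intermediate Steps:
$Z = 0$ ($Z = 1 \cdot 0 = 0$)
$d{\left(O,r \right)} = 0$
$V{\left(x \right)} = 0$
$\left(V{\left(g \right)} - 196\right)^{2} = \left(0 - 196\right)^{2} = \left(-196\right)^{2} = 38416$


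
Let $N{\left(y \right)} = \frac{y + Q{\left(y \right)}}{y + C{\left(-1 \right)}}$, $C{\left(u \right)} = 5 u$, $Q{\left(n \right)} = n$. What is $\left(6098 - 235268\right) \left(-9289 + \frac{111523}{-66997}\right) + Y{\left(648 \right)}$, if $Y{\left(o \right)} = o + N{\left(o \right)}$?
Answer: $\frac{91721470402065480}{43079071} \approx 2.1291 \cdot 10^{9}$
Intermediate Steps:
$N{\left(y \right)} = \frac{2 y}{-5 + y}$ ($N{\left(y \right)} = \frac{y + y}{y + 5 \left(-1\right)} = \frac{2 y}{y - 5} = \frac{2 y}{-5 + y}$)
$Y{\left(o \right)} = o + \frac{2 o}{-5 + o}$
$\left(6098 - 235268\right) \left(-9289 + \frac{111523}{-66997}\right) + Y{\left(648 \right)} = \left(6098 - 235268\right) \left(-9289 + \frac{111523}{-66997}\right) + \frac{648 \left(-3 + 648\right)}{-5 + 648} = - 229170 \left(-9289 + 111523 \left(- \frac{1}{66997}\right)\right) + 648 \cdot \frac{1}{643} \cdot 645 = - 229170 \left(-9289 - \frac{111523}{66997}\right) + 648 \cdot \frac{1}{643} \cdot 645 = \left(-229170\right) \left(- \frac{622446656}{66997}\right) + \frac{417960}{643} = \frac{142646100155520}{66997} + \frac{417960}{643} = \frac{91721470402065480}{43079071}$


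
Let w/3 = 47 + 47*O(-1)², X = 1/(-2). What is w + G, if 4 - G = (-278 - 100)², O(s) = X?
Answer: -570815/4 ≈ -1.4270e+5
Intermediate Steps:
X = -½ ≈ -0.50000
O(s) = -½
w = 705/4 (w = 3*(47 + 47*(-½)²) = 3*(47 + 47*(¼)) = 3*(47 + 47/4) = 3*(235/4) = 705/4 ≈ 176.25)
G = -142880 (G = 4 - (-278 - 100)² = 4 - 1*(-378)² = 4 - 1*142884 = 4 - 142884 = -142880)
w + G = 705/4 - 142880 = -570815/4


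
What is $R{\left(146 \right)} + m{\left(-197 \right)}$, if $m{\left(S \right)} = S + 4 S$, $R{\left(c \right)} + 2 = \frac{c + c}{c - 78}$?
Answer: $- \frac{16706}{17} \approx -982.71$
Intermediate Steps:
$R{\left(c \right)} = -2 + \frac{2 c}{-78 + c}$ ($R{\left(c \right)} = -2 + \frac{c + c}{c - 78} = -2 + \frac{2 c}{-78 + c}$)
$m{\left(S \right)} = 5 S$
$R{\left(146 \right)} + m{\left(-197 \right)} = \frac{156}{-78 + 146} + 5 \left(-197\right) = \frac{156}{68} - 985 = 156 \cdot \frac{1}{68} - 985 = \frac{39}{17} - 985 = - \frac{16706}{17}$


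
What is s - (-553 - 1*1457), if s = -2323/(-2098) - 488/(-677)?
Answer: 2857491955/1420346 ≈ 2011.8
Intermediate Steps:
s = 2596495/1420346 (s = -2323*(-1/2098) - 488*(-1/677) = 2323/2098 + 488/677 = 2596495/1420346 ≈ 1.8281)
s - (-553 - 1*1457) = 2596495/1420346 - (-553 - 1*1457) = 2596495/1420346 - (-553 - 1457) = 2596495/1420346 - 1*(-2010) = 2596495/1420346 + 2010 = 2857491955/1420346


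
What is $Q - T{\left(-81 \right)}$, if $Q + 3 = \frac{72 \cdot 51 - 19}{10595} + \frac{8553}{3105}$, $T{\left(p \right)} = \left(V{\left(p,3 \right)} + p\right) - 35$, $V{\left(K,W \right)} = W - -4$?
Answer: $\frac{3681122}{33741} \approx 109.1$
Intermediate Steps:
$V{\left(K,W \right)} = 4 + W$ ($V{\left(K,W \right)} = W + 4 = 4 + W$)
$T{\left(p \right)} = -28 + p$ ($T{\left(p \right)} = \left(\left(4 + 3\right) + p\right) - 35 = \left(7 + p\right) - 35 = -28 + p$)
$Q = \frac{3353}{33741}$ ($Q = -3 + \left(\frac{72 \cdot 51 - 19}{10595} + \frac{8553}{3105}\right) = -3 + \left(\left(3672 - 19\right) \frac{1}{10595} + 8553 \cdot \frac{1}{3105}\right) = -3 + \left(3653 \cdot \frac{1}{10595} + \frac{2851}{1035}\right) = -3 + \left(\frac{281}{815} + \frac{2851}{1035}\right) = -3 + \frac{104576}{33741} = \frac{3353}{33741} \approx 0.099375$)
$Q - T{\left(-81 \right)} = \frac{3353}{33741} - \left(-28 - 81\right) = \frac{3353}{33741} - -109 = \frac{3353}{33741} + 109 = \frac{3681122}{33741}$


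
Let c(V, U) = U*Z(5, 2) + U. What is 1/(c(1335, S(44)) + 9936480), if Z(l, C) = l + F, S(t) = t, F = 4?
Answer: 1/9936920 ≈ 1.0063e-7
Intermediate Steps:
Z(l, C) = 4 + l (Z(l, C) = l + 4 = 4 + l)
c(V, U) = 10*U (c(V, U) = U*(4 + 5) + U = U*9 + U = 9*U + U = 10*U)
1/(c(1335, S(44)) + 9936480) = 1/(10*44 + 9936480) = 1/(440 + 9936480) = 1/9936920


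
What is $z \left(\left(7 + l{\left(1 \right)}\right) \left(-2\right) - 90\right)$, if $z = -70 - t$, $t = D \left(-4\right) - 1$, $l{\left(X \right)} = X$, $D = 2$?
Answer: $6466$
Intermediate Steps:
$t = -9$ ($t = 2 \left(-4\right) - 1 = -8 - 1 = -9$)
$z = -61$ ($z = -70 - -9 = -70 + 9 = -61$)
$z \left(\left(7 + l{\left(1 \right)}\right) \left(-2\right) - 90\right) = - 61 \left(\left(7 + 1\right) \left(-2\right) - 90\right) = - 61 \left(8 \left(-2\right) - 90\right) = - 61 \left(-16 - 90\right) = \left(-61\right) \left(-106\right) = 6466$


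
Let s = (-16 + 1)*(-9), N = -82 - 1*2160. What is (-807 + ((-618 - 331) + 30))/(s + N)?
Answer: 1726/2107 ≈ 0.81917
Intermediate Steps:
N = -2242 (N = -82 - 2160 = -2242)
s = 135 (s = -15*(-9) = 135)
(-807 + ((-618 - 331) + 30))/(s + N) = (-807 + ((-618 - 331) + 30))/(135 - 2242) = (-807 + (-949 + 30))/(-2107) = (-807 - 919)*(-1/2107) = -1726*(-1/2107) = 1726/2107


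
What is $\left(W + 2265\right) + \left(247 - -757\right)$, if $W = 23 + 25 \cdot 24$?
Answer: $3892$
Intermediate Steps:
$W = 623$ ($W = 23 + 600 = 623$)
$\left(W + 2265\right) + \left(247 - -757\right) = \left(623 + 2265\right) + \left(247 - -757\right) = 2888 + \left(247 + 757\right) = 2888 + 1004 = 3892$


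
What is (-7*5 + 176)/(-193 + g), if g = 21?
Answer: -141/172 ≈ -0.81977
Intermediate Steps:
(-7*5 + 176)/(-193 + g) = (-7*5 + 176)/(-193 + 21) = (-35 + 176)/(-172) = 141*(-1/172) = -141/172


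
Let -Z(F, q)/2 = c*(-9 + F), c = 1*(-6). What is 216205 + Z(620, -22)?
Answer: 223537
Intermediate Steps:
c = -6
Z(F, q) = -108 + 12*F (Z(F, q) = -(-12)*(-9 + F) = -2*(54 - 6*F) = -108 + 12*F)
216205 + Z(620, -22) = 216205 + (-108 + 12*620) = 216205 + (-108 + 7440) = 216205 + 7332 = 223537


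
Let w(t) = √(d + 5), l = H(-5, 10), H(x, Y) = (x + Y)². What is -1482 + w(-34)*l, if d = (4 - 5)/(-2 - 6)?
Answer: -1482 + 25*√82/4 ≈ -1425.4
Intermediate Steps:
H(x, Y) = (Y + x)²
d = ⅛ (d = -1/(-8) = -1*(-⅛) = ⅛ ≈ 0.12500)
l = 25 (l = (10 - 5)² = 5² = 25)
w(t) = √82/4 (w(t) = √(⅛ + 5) = √(41/8) = √82/4)
-1482 + w(-34)*l = -1482 + (√82/4)*25 = -1482 + 25*√82/4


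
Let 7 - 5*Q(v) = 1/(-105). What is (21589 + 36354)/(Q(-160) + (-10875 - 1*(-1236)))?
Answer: -30420075/5059739 ≈ -6.0122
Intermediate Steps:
Q(v) = 736/525 (Q(v) = 7/5 - 1/5/(-105) = 7/5 - 1/5*(-1/105) = 7/5 + 1/525 = 736/525)
(21589 + 36354)/(Q(-160) + (-10875 - 1*(-1236))) = (21589 + 36354)/(736/525 + (-10875 - 1*(-1236))) = 57943/(736/525 + (-10875 + 1236)) = 57943/(736/525 - 9639) = 57943/(-5059739/525) = 57943*(-525/5059739) = -30420075/5059739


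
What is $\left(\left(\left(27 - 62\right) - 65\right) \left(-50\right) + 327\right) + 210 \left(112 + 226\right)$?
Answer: $76307$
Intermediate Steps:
$\left(\left(\left(27 - 62\right) - 65\right) \left(-50\right) + 327\right) + 210 \left(112 + 226\right) = \left(\left(-35 - 65\right) \left(-50\right) + 327\right) + 210 \cdot 338 = \left(\left(-100\right) \left(-50\right) + 327\right) + 70980 = \left(5000 + 327\right) + 70980 = 5327 + 70980 = 76307$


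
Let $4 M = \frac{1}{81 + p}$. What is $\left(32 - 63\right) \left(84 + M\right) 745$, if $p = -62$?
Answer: $- \frac{147461575}{76} \approx -1.9403 \cdot 10^{6}$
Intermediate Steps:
$M = \frac{1}{76}$ ($M = \frac{1}{4 \left(81 - 62\right)} = \frac{1}{4 \cdot 19} = \frac{1}{4} \cdot \frac{1}{19} = \frac{1}{76} \approx 0.013158$)
$\left(32 - 63\right) \left(84 + M\right) 745 = \left(32 - 63\right) \left(84 + \frac{1}{76}\right) 745 = \left(-31\right) \frac{6385}{76} \cdot 745 = \left(- \frac{197935}{76}\right) 745 = - \frac{147461575}{76}$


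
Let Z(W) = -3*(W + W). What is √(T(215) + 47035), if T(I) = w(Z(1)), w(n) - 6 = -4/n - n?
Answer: √423429/3 ≈ 216.90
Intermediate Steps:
Z(W) = -6*W
w(n) = 6 - n - 4/n (w(n) = 6 + (-4/n - n) = 6 + (-n - 4/n) = 6 - n - 4/n)
T(I) = 38/3 (T(I) = 6 - (-6) - 4/((-6*1)) = 6 - 1*(-6) - 4/(-6) = 6 + 6 - 4*(-⅙) = 6 + 6 + ⅔ = 38/3)
√(T(215) + 47035) = √(38/3 + 47035) = √(141143/3) = √423429/3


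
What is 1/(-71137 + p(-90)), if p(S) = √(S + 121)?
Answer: -71137/5060472738 - √31/5060472738 ≈ -1.4058e-5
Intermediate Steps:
p(S) = √(121 + S)
1/(-71137 + p(-90)) = 1/(-71137 + √(121 - 90)) = 1/(-71137 + √31)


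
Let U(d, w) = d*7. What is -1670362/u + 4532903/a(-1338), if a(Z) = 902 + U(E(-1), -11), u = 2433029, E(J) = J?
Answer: 11027189479197/2177560955 ≈ 5064.0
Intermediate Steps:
U(d, w) = 7*d
a(Z) = 895 (a(Z) = 902 + 7*(-1) = 902 - 7 = 895)
-1670362/u + 4532903/a(-1338) = -1670362/2433029 + 4532903/895 = 11027189479197/2177560955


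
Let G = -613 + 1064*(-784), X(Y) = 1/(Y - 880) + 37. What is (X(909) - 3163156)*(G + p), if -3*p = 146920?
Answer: 243203749589150/87 ≈ 2.7954e+12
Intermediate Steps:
p = -146920/3 (p = -⅓*146920 = -146920/3 ≈ -48973.)
X(Y) = 37 + 1/(-880 + Y) (X(Y) = 1/(-880 + Y) + 37 = 37 + 1/(-880 + Y))
G = -834789 (G = -613 - 834176 = -834789)
(X(909) - 3163156)*(G + p) = ((-32559 + 37*909)/(-880 + 909) - 3163156)*(-834789 - 146920/3) = ((-32559 + 33633)/29 - 3163156)*(-2651287/3) = ((1/29)*1074 - 3163156)*(-2651287/3) = (1074/29 - 3163156)*(-2651287/3) = -91730450/29*(-2651287/3) = 243203749589150/87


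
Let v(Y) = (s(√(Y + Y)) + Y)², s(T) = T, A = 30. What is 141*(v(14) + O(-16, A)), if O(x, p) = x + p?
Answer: 33558 + 7896*√7 ≈ 54449.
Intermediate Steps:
O(x, p) = p + x
v(Y) = (Y + √2*√Y)² (v(Y) = (√(Y + Y) + Y)² = (√(2*Y) + Y)² = (√2*√Y + Y)² = (Y + √2*√Y)²)
141*(v(14) + O(-16, A)) = 141*((14 + √2*√14)² + (30 - 16)) = 141*((14 + 2*√7)² + 14) = 141*(14 + (14 + 2*√7)²) = 1974 + 141*(14 + 2*√7)²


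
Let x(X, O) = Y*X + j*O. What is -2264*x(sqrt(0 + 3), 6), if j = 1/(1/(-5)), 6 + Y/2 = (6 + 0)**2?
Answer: 67920 - 135840*sqrt(3) ≈ -1.6736e+5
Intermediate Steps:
Y = 60 (Y = -12 + 2*(6 + 0)**2 = -12 + 2*6**2 = -12 + 2*36 = -12 + 72 = 60)
j = -5 (j = 1/(-1/5) = -5)
x(X, O) = -5*O + 60*X (x(X, O) = 60*X - 5*O = -5*O + 60*X)
-2264*x(sqrt(0 + 3), 6) = -2264*(-5*6 + 60*sqrt(0 + 3)) = -2264*(-30 + 60*sqrt(3)) = 67920 - 135840*sqrt(3)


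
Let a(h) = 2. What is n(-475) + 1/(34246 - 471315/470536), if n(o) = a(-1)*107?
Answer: 3448290442310/16113504541 ≈ 214.00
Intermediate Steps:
n(o) = 214 (n(o) = 2*107 = 214)
n(-475) + 1/(34246 - 471315/470536) = 214 + 1/(34246 - 471315/470536) = 214 + 1/(16113504541/470536) = 214 + 470536/16113504541 = 3448290442310/16113504541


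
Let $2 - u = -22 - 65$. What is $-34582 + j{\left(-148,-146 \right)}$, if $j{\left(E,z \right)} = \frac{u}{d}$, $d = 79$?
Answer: $- \frac{2731889}{79} \approx -34581.0$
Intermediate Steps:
$u = 89$ ($u = 2 - \left(-22 - 65\right) = 2 - -87 = 2 + 87 = 89$)
$j{\left(E,z \right)} = \frac{89}{79}$
$-34582 + j{\left(-148,-146 \right)} = -34582 + \frac{89}{79} = - \frac{2731889}{79}$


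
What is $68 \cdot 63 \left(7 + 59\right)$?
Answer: $282744$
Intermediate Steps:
$68 \cdot 63 \left(7 + 59\right) = 4284 \cdot 66 = 282744$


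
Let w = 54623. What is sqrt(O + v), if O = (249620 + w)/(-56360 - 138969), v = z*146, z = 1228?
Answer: 3*sqrt(760043402456829)/195329 ≈ 423.42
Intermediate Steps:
v = 179288 (v = 1228*146 = 179288)
O = -304243/195329 (O = (249620 + 54623)/(-56360 - 138969) = 304243/(-195329) = 304243*(-1/195329) = -304243/195329 ≈ -1.5576)
sqrt(O + v) = sqrt(-304243/195329 + 179288) = sqrt(35019841509/195329) = 3*sqrt(760043402456829)/195329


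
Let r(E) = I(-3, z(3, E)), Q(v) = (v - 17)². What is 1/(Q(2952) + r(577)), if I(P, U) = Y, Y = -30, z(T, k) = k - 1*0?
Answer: 1/8614195 ≈ 1.1609e-7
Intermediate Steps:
z(T, k) = k (z(T, k) = k + 0 = k)
Q(v) = (-17 + v)²
I(P, U) = -30
r(E) = -30
1/(Q(2952) + r(577)) = 1/((-17 + 2952)² - 30) = 1/(2935² - 30) = 1/(8614225 - 30) = 1/8614195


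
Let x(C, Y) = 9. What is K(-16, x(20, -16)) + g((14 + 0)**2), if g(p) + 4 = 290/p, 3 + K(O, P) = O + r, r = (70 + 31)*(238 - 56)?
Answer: 1799327/98 ≈ 18360.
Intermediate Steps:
r = 18382 (r = 101*182 = 18382)
K(O, P) = 18379 + O (K(O, P) = -3 + (O + 18382) = -3 + (18382 + O) = 18379 + O)
g(p) = -4 + 290/p
K(-16, x(20, -16)) + g((14 + 0)**2) = (18379 - 16) + (-4 + 290/((14 + 0)**2)) = 18363 + (-4 + 290/(14**2)) = 18363 + (-4 + 290/196) = 18363 + (-4 + 290*(1/196)) = 18363 + (-4 + 145/98) = 18363 - 247/98 = 1799327/98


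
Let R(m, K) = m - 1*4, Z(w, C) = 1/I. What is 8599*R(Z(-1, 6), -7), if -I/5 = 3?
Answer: -524539/15 ≈ -34969.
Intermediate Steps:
I = -15 (I = -5*3 = -15)
Z(w, C) = -1/15 (Z(w, C) = 1/(-15) = -1/15)
R(m, K) = -4 + m (R(m, K) = m - 4 = -4 + m)
8599*R(Z(-1, 6), -7) = 8599*(-4 - 1/15) = 8599*(-61/15) = -524539/15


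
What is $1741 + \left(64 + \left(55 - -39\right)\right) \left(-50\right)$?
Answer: $-6159$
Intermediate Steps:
$1741 + \left(64 + \left(55 - -39\right)\right) \left(-50\right) = 1741 + \left(64 + \left(55 + 39\right)\right) \left(-50\right) = 1741 + \left(64 + 94\right) \left(-50\right) = 1741 + 158 \left(-50\right) = 1741 - 7900 = -6159$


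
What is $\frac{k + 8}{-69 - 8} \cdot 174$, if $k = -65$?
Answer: $\frac{9918}{77} \approx 128.81$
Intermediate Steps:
$\frac{k + 8}{-69 - 8} \cdot 174 = \frac{-65 + 8}{-69 - 8} \cdot 174 = - \frac{57}{-77} \cdot 174 = \left(-57\right) \left(- \frac{1}{77}\right) 174 = \frac{57}{77} \cdot 174 = \frac{9918}{77}$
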